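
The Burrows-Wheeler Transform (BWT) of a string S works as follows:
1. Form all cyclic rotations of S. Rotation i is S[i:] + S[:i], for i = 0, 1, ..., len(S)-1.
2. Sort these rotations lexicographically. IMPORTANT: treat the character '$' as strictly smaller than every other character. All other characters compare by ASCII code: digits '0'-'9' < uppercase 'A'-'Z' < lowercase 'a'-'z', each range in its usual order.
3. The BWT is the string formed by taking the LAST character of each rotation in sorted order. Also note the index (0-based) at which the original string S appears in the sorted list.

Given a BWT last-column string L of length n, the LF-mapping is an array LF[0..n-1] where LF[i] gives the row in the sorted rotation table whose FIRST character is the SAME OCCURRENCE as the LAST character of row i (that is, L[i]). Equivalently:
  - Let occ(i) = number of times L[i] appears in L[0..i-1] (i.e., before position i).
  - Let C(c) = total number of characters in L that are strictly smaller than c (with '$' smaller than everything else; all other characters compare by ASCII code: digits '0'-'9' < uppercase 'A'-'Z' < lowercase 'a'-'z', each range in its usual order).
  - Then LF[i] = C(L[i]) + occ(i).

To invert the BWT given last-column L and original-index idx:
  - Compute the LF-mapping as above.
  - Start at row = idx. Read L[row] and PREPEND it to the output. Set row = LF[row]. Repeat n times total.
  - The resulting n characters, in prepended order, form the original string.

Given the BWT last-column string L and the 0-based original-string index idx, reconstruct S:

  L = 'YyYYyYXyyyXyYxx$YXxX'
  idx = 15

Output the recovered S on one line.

Answer: yXyxxyYxyXYXYyYXyYY$

Derivation:
LF mapping: 5 14 6 7 15 8 1 16 17 18 2 19 9 11 12 0 10 3 13 4
Walk LF starting at row 15, prepending L[row]:
  step 1: row=15, L[15]='$', prepend. Next row=LF[15]=0
  step 2: row=0, L[0]='Y', prepend. Next row=LF[0]=5
  step 3: row=5, L[5]='Y', prepend. Next row=LF[5]=8
  step 4: row=8, L[8]='y', prepend. Next row=LF[8]=17
  step 5: row=17, L[17]='X', prepend. Next row=LF[17]=3
  step 6: row=3, L[3]='Y', prepend. Next row=LF[3]=7
  step 7: row=7, L[7]='y', prepend. Next row=LF[7]=16
  step 8: row=16, L[16]='Y', prepend. Next row=LF[16]=10
  step 9: row=10, L[10]='X', prepend. Next row=LF[10]=2
  step 10: row=2, L[2]='Y', prepend. Next row=LF[2]=6
  step 11: row=6, L[6]='X', prepend. Next row=LF[6]=1
  step 12: row=1, L[1]='y', prepend. Next row=LF[1]=14
  step 13: row=14, L[14]='x', prepend. Next row=LF[14]=12
  step 14: row=12, L[12]='Y', prepend. Next row=LF[12]=9
  step 15: row=9, L[9]='y', prepend. Next row=LF[9]=18
  step 16: row=18, L[18]='x', prepend. Next row=LF[18]=13
  step 17: row=13, L[13]='x', prepend. Next row=LF[13]=11
  step 18: row=11, L[11]='y', prepend. Next row=LF[11]=19
  step 19: row=19, L[19]='X', prepend. Next row=LF[19]=4
  step 20: row=4, L[4]='y', prepend. Next row=LF[4]=15
Reversed output: yXyxxyYxyXYXYyYXyYY$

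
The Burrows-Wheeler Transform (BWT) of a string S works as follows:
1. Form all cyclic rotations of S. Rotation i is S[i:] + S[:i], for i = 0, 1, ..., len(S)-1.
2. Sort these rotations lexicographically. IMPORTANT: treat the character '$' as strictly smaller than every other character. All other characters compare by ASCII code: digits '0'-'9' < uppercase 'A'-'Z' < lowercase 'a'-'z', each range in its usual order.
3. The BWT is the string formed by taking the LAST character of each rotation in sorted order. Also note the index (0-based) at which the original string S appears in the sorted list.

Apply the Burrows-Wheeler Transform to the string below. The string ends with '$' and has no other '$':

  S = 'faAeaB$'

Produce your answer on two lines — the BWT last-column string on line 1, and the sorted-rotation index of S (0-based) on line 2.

Answer: BaafeA$
6

Derivation:
All 7 rotations (rotation i = S[i:]+S[:i]):
  rot[0] = faAeaB$
  rot[1] = aAeaB$f
  rot[2] = AeaB$fa
  rot[3] = eaB$faA
  rot[4] = aB$faAe
  rot[5] = B$faAea
  rot[6] = $faAeaB
Sorted (with $ < everything):
  sorted[0] = $faAeaB  (last char: 'B')
  sorted[1] = AeaB$fa  (last char: 'a')
  sorted[2] = B$faAea  (last char: 'a')
  sorted[3] = aAeaB$f  (last char: 'f')
  sorted[4] = aB$faAe  (last char: 'e')
  sorted[5] = eaB$faA  (last char: 'A')
  sorted[6] = faAeaB$  (last char: '$')
Last column: BaafeA$
Original string S is at sorted index 6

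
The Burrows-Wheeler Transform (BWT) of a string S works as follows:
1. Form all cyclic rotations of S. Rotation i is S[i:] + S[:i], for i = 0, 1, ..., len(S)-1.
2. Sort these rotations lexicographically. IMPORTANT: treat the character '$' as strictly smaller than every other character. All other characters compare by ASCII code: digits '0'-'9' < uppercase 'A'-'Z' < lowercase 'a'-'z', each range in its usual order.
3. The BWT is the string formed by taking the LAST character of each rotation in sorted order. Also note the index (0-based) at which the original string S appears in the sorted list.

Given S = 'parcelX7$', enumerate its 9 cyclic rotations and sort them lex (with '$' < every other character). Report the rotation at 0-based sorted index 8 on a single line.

All 9 rotations (rotation i = S[i:]+S[:i]):
  rot[0] = parcelX7$
  rot[1] = arcelX7$p
  rot[2] = rcelX7$pa
  rot[3] = celX7$par
  rot[4] = elX7$parc
  rot[5] = lX7$parce
  rot[6] = X7$parcel
  rot[7] = 7$parcelX
  rot[8] = $parcelX7
Sorted (with $ < everything):
  sorted[0] = $parcelX7
  sorted[1] = 7$parcelX
  sorted[2] = X7$parcel
  sorted[3] = arcelX7$p
  sorted[4] = celX7$par
  sorted[5] = elX7$parc
  sorted[6] = lX7$parce
  sorted[7] = parcelX7$
  sorted[8] = rcelX7$pa
sorted[8] = rcelX7$pa

Answer: rcelX7$pa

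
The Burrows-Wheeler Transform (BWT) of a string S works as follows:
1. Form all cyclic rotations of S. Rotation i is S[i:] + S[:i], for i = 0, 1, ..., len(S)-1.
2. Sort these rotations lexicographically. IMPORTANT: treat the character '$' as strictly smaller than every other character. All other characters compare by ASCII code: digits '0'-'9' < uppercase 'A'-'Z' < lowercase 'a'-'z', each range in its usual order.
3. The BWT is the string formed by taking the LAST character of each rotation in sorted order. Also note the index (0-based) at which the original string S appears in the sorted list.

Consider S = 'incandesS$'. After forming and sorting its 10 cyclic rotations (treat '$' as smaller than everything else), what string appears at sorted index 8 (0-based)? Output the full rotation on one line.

All 10 rotations (rotation i = S[i:]+S[:i]):
  rot[0] = incandesS$
  rot[1] = ncandesS$i
  rot[2] = candesS$in
  rot[3] = andesS$inc
  rot[4] = ndesS$inca
  rot[5] = desS$incan
  rot[6] = esS$incand
  rot[7] = sS$incande
  rot[8] = S$incandes
  rot[9] = $incandesS
Sorted (with $ < everything):
  sorted[0] = $incandesS
  sorted[1] = S$incandes
  sorted[2] = andesS$inc
  sorted[3] = candesS$in
  sorted[4] = desS$incan
  sorted[5] = esS$incand
  sorted[6] = incandesS$
  sorted[7] = ncandesS$i
  sorted[8] = ndesS$inca
  sorted[9] = sS$incande
sorted[8] = ndesS$inca

Answer: ndesS$inca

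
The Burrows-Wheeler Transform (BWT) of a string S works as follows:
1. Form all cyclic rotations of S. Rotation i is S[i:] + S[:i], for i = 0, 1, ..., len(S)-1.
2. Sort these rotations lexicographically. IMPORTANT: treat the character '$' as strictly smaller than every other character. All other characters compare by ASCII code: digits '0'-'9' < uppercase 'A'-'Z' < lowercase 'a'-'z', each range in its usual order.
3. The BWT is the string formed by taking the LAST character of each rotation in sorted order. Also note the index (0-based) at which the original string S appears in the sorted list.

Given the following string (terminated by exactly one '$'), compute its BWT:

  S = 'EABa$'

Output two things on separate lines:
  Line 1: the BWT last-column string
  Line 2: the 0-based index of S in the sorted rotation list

Answer: aEA$B
3

Derivation:
All 5 rotations (rotation i = S[i:]+S[:i]):
  rot[0] = EABa$
  rot[1] = ABa$E
  rot[2] = Ba$EA
  rot[3] = a$EAB
  rot[4] = $EABa
Sorted (with $ < everything):
  sorted[0] = $EABa  (last char: 'a')
  sorted[1] = ABa$E  (last char: 'E')
  sorted[2] = Ba$EA  (last char: 'A')
  sorted[3] = EABa$  (last char: '$')
  sorted[4] = a$EAB  (last char: 'B')
Last column: aEA$B
Original string S is at sorted index 3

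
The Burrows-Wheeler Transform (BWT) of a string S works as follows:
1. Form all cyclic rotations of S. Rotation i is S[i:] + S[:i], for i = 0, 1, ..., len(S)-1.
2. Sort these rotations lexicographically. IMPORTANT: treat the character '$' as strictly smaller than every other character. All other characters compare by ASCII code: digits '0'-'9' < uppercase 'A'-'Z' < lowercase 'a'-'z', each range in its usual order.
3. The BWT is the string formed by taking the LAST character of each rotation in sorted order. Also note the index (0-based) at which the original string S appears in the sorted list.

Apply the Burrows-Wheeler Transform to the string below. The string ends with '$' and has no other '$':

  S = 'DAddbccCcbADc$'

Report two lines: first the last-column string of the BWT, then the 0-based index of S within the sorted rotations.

All 14 rotations (rotation i = S[i:]+S[:i]):
  rot[0] = DAddbccCcbADc$
  rot[1] = AddbccCcbADc$D
  rot[2] = ddbccCcbADc$DA
  rot[3] = dbccCcbADc$DAd
  rot[4] = bccCcbADc$DAdd
  rot[5] = ccCcbADc$DAddb
  rot[6] = cCcbADc$DAddbc
  rot[7] = CcbADc$DAddbcc
  rot[8] = cbADc$DAddbccC
  rot[9] = bADc$DAddbccCc
  rot[10] = ADc$DAddbccCcb
  rot[11] = Dc$DAddbccCcbA
  rot[12] = c$DAddbccCcbAD
  rot[13] = $DAddbccCcbADc
Sorted (with $ < everything):
  sorted[0] = $DAddbccCcbADc  (last char: 'c')
  sorted[1] = ADc$DAddbccCcb  (last char: 'b')
  sorted[2] = AddbccCcbADc$D  (last char: 'D')
  sorted[3] = CcbADc$DAddbcc  (last char: 'c')
  sorted[4] = DAddbccCcbADc$  (last char: '$')
  sorted[5] = Dc$DAddbccCcbA  (last char: 'A')
  sorted[6] = bADc$DAddbccCc  (last char: 'c')
  sorted[7] = bccCcbADc$DAdd  (last char: 'd')
  sorted[8] = c$DAddbccCcbAD  (last char: 'D')
  sorted[9] = cCcbADc$DAddbc  (last char: 'c')
  sorted[10] = cbADc$DAddbccC  (last char: 'C')
  sorted[11] = ccCcbADc$DAddb  (last char: 'b')
  sorted[12] = dbccCcbADc$DAd  (last char: 'd')
  sorted[13] = ddbccCcbADc$DA  (last char: 'A')
Last column: cbDc$AcdDcCbdA
Original string S is at sorted index 4

Answer: cbDc$AcdDcCbdA
4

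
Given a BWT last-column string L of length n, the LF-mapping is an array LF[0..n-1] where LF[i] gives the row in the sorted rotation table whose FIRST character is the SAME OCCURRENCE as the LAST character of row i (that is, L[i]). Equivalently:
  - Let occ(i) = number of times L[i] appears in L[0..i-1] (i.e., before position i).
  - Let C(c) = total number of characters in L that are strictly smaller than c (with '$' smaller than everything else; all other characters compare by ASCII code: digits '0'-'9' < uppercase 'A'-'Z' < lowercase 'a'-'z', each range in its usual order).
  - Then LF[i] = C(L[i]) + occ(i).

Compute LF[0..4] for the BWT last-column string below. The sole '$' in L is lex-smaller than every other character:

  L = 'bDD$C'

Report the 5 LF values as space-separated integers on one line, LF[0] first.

Char counts: '$':1, 'C':1, 'D':2, 'b':1
C (first-col start): C('$')=0, C('C')=1, C('D')=2, C('b')=4
L[0]='b': occ=0, LF[0]=C('b')+0=4+0=4
L[1]='D': occ=0, LF[1]=C('D')+0=2+0=2
L[2]='D': occ=1, LF[2]=C('D')+1=2+1=3
L[3]='$': occ=0, LF[3]=C('$')+0=0+0=0
L[4]='C': occ=0, LF[4]=C('C')+0=1+0=1

Answer: 4 2 3 0 1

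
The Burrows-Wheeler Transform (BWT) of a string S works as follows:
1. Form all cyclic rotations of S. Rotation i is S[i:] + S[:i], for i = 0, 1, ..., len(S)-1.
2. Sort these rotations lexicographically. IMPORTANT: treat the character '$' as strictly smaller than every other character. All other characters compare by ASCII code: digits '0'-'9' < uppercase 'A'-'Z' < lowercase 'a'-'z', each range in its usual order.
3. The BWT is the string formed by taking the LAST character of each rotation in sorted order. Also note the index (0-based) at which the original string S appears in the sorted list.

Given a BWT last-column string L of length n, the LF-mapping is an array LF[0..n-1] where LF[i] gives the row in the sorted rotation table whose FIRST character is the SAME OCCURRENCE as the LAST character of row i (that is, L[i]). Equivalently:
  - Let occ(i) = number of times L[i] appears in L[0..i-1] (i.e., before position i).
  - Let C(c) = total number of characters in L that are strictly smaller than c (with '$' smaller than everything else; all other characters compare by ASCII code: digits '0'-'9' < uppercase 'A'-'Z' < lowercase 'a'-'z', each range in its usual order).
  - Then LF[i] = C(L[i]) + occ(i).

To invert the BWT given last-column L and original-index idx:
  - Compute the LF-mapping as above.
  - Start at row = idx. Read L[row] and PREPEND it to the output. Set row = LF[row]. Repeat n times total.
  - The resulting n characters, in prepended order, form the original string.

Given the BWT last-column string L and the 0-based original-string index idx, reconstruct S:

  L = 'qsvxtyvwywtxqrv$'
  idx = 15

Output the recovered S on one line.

Answer: yvtwvqxrxwvytsq$

Derivation:
LF mapping: 1 4 7 12 5 14 8 10 15 11 6 13 2 3 9 0
Walk LF starting at row 15, prepending L[row]:
  step 1: row=15, L[15]='$', prepend. Next row=LF[15]=0
  step 2: row=0, L[0]='q', prepend. Next row=LF[0]=1
  step 3: row=1, L[1]='s', prepend. Next row=LF[1]=4
  step 4: row=4, L[4]='t', prepend. Next row=LF[4]=5
  step 5: row=5, L[5]='y', prepend. Next row=LF[5]=14
  step 6: row=14, L[14]='v', prepend. Next row=LF[14]=9
  step 7: row=9, L[9]='w', prepend. Next row=LF[9]=11
  step 8: row=11, L[11]='x', prepend. Next row=LF[11]=13
  step 9: row=13, L[13]='r', prepend. Next row=LF[13]=3
  step 10: row=3, L[3]='x', prepend. Next row=LF[3]=12
  step 11: row=12, L[12]='q', prepend. Next row=LF[12]=2
  step 12: row=2, L[2]='v', prepend. Next row=LF[2]=7
  step 13: row=7, L[7]='w', prepend. Next row=LF[7]=10
  step 14: row=10, L[10]='t', prepend. Next row=LF[10]=6
  step 15: row=6, L[6]='v', prepend. Next row=LF[6]=8
  step 16: row=8, L[8]='y', prepend. Next row=LF[8]=15
Reversed output: yvtwvqxrxwvytsq$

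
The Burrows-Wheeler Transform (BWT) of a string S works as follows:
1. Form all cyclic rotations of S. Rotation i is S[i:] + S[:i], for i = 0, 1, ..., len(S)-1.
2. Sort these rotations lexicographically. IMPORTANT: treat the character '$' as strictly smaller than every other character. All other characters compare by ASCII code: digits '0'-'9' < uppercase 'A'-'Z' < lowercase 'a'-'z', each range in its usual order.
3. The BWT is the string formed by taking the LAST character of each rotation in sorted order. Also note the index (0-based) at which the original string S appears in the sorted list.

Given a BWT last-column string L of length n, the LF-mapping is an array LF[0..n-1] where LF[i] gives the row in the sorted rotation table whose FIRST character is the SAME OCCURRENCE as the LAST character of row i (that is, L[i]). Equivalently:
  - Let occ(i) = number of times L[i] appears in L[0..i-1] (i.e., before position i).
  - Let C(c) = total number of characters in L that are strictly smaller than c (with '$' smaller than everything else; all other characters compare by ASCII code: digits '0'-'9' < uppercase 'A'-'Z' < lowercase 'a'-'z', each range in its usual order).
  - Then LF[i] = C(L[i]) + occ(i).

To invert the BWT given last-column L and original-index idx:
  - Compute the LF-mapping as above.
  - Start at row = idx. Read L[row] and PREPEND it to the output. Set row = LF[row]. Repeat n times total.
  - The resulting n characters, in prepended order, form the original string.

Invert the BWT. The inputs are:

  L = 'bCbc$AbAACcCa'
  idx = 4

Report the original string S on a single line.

LF mapping: 8 4 9 11 0 1 10 2 3 5 12 6 7
Walk LF starting at row 4, prepending L[row]:
  step 1: row=4, L[4]='$', prepend. Next row=LF[4]=0
  step 2: row=0, L[0]='b', prepend. Next row=LF[0]=8
  step 3: row=8, L[8]='A', prepend. Next row=LF[8]=3
  step 4: row=3, L[3]='c', prepend. Next row=LF[3]=11
  step 5: row=11, L[11]='C', prepend. Next row=LF[11]=6
  step 6: row=6, L[6]='b', prepend. Next row=LF[6]=10
  step 7: row=10, L[10]='c', prepend. Next row=LF[10]=12
  step 8: row=12, L[12]='a', prepend. Next row=LF[12]=7
  step 9: row=7, L[7]='A', prepend. Next row=LF[7]=2
  step 10: row=2, L[2]='b', prepend. Next row=LF[2]=9
  step 11: row=9, L[9]='C', prepend. Next row=LF[9]=5
  step 12: row=5, L[5]='A', prepend. Next row=LF[5]=1
  step 13: row=1, L[1]='C', prepend. Next row=LF[1]=4
Reversed output: CACbAacbCcAb$

Answer: CACbAacbCcAb$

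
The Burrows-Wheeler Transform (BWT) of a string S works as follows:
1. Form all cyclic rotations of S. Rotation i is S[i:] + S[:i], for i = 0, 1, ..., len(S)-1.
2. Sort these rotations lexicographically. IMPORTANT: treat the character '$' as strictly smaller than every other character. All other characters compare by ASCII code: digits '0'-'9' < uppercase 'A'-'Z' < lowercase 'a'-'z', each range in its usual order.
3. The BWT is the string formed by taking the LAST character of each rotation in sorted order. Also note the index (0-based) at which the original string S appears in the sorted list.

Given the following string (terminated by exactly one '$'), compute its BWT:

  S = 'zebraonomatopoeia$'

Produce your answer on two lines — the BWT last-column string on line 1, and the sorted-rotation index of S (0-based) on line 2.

Answer: airmezoeoopnatoba$
17

Derivation:
All 18 rotations (rotation i = S[i:]+S[:i]):
  rot[0] = zebraonomatopoeia$
  rot[1] = ebraonomatopoeia$z
  rot[2] = braonomatopoeia$ze
  rot[3] = raonomatopoeia$zeb
  rot[4] = aonomatopoeia$zebr
  rot[5] = onomatopoeia$zebra
  rot[6] = nomatopoeia$zebrao
  rot[7] = omatopoeia$zebraon
  rot[8] = matopoeia$zebraono
  rot[9] = atopoeia$zebraonom
  rot[10] = topoeia$zebraonoma
  rot[11] = opoeia$zebraonomat
  rot[12] = poeia$zebraonomato
  rot[13] = oeia$zebraonomatop
  rot[14] = eia$zebraonomatopo
  rot[15] = ia$zebraonomatopoe
  rot[16] = a$zebraonomatopoei
  rot[17] = $zebraonomatopoeia
Sorted (with $ < everything):
  sorted[0] = $zebraonomatopoeia  (last char: 'a')
  sorted[1] = a$zebraonomatopoei  (last char: 'i')
  sorted[2] = aonomatopoeia$zebr  (last char: 'r')
  sorted[3] = atopoeia$zebraonom  (last char: 'm')
  sorted[4] = braonomatopoeia$ze  (last char: 'e')
  sorted[5] = ebraonomatopoeia$z  (last char: 'z')
  sorted[6] = eia$zebraonomatopo  (last char: 'o')
  sorted[7] = ia$zebraonomatopoe  (last char: 'e')
  sorted[8] = matopoeia$zebraono  (last char: 'o')
  sorted[9] = nomatopoeia$zebrao  (last char: 'o')
  sorted[10] = oeia$zebraonomatop  (last char: 'p')
  sorted[11] = omatopoeia$zebraon  (last char: 'n')
  sorted[12] = onomatopoeia$zebra  (last char: 'a')
  sorted[13] = opoeia$zebraonomat  (last char: 't')
  sorted[14] = poeia$zebraonomato  (last char: 'o')
  sorted[15] = raonomatopoeia$zeb  (last char: 'b')
  sorted[16] = topoeia$zebraonoma  (last char: 'a')
  sorted[17] = zebraonomatopoeia$  (last char: '$')
Last column: airmezoeoopnatoba$
Original string S is at sorted index 17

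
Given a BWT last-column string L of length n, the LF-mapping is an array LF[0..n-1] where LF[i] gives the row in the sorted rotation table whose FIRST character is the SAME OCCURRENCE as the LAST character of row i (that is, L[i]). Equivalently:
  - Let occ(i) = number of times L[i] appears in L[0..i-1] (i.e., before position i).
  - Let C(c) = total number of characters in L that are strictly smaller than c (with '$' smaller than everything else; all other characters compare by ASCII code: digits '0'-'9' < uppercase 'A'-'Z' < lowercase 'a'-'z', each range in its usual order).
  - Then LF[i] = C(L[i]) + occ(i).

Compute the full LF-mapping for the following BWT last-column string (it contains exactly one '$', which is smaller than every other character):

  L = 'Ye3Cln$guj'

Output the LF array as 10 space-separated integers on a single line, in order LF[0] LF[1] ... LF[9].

Char counts: '$':1, '3':1, 'C':1, 'Y':1, 'e':1, 'g':1, 'j':1, 'l':1, 'n':1, 'u':1
C (first-col start): C('$')=0, C('3')=1, C('C')=2, C('Y')=3, C('e')=4, C('g')=5, C('j')=6, C('l')=7, C('n')=8, C('u')=9
L[0]='Y': occ=0, LF[0]=C('Y')+0=3+0=3
L[1]='e': occ=0, LF[1]=C('e')+0=4+0=4
L[2]='3': occ=0, LF[2]=C('3')+0=1+0=1
L[3]='C': occ=0, LF[3]=C('C')+0=2+0=2
L[4]='l': occ=0, LF[4]=C('l')+0=7+0=7
L[5]='n': occ=0, LF[5]=C('n')+0=8+0=8
L[6]='$': occ=0, LF[6]=C('$')+0=0+0=0
L[7]='g': occ=0, LF[7]=C('g')+0=5+0=5
L[8]='u': occ=0, LF[8]=C('u')+0=9+0=9
L[9]='j': occ=0, LF[9]=C('j')+0=6+0=6

Answer: 3 4 1 2 7 8 0 5 9 6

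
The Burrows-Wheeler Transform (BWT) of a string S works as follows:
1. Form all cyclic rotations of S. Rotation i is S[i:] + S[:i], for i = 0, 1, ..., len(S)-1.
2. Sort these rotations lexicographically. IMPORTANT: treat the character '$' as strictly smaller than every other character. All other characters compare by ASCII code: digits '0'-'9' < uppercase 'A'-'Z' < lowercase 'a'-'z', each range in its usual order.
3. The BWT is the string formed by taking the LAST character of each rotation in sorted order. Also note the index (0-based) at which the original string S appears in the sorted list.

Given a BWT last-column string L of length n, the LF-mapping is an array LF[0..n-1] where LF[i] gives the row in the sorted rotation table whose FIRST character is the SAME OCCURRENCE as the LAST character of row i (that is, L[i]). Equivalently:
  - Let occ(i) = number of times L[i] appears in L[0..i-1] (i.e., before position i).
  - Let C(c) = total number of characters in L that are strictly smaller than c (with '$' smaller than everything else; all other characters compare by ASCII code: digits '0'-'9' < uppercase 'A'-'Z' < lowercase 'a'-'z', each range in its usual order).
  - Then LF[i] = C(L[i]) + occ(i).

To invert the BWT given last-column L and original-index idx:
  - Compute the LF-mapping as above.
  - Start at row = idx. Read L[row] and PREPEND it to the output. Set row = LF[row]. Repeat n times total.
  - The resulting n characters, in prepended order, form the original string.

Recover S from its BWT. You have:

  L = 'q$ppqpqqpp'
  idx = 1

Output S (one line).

Answer: ppppqqpqq$

Derivation:
LF mapping: 6 0 1 2 7 3 8 9 4 5
Walk LF starting at row 1, prepending L[row]:
  step 1: row=1, L[1]='$', prepend. Next row=LF[1]=0
  step 2: row=0, L[0]='q', prepend. Next row=LF[0]=6
  step 3: row=6, L[6]='q', prepend. Next row=LF[6]=8
  step 4: row=8, L[8]='p', prepend. Next row=LF[8]=4
  step 5: row=4, L[4]='q', prepend. Next row=LF[4]=7
  step 6: row=7, L[7]='q', prepend. Next row=LF[7]=9
  step 7: row=9, L[9]='p', prepend. Next row=LF[9]=5
  step 8: row=5, L[5]='p', prepend. Next row=LF[5]=3
  step 9: row=3, L[3]='p', prepend. Next row=LF[3]=2
  step 10: row=2, L[2]='p', prepend. Next row=LF[2]=1
Reversed output: ppppqqpqq$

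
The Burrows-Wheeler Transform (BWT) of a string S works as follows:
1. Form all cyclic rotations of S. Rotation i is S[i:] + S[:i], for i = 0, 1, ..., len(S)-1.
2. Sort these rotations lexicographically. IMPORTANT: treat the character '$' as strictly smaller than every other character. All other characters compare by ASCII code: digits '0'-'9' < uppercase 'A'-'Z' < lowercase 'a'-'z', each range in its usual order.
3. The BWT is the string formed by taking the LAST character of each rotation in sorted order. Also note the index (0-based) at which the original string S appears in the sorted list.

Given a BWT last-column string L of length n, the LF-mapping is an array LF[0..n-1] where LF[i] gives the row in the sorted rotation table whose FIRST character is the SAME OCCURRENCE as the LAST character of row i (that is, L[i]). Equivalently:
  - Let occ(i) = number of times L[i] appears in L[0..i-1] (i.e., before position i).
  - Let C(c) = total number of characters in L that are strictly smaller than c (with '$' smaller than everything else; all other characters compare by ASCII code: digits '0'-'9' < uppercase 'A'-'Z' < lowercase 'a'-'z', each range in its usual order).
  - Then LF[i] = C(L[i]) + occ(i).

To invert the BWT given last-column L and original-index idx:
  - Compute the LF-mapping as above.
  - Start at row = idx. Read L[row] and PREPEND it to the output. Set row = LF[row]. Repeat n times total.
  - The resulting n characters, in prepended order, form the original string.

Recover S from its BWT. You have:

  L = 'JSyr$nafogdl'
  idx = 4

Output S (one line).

LF mapping: 1 2 11 10 0 8 3 5 9 6 4 7
Walk LF starting at row 4, prepending L[row]:
  step 1: row=4, L[4]='$', prepend. Next row=LF[4]=0
  step 2: row=0, L[0]='J', prepend. Next row=LF[0]=1
  step 3: row=1, L[1]='S', prepend. Next row=LF[1]=2
  step 4: row=2, L[2]='y', prepend. Next row=LF[2]=11
  step 5: row=11, L[11]='l', prepend. Next row=LF[11]=7
  step 6: row=7, L[7]='f', prepend. Next row=LF[7]=5
  step 7: row=5, L[5]='n', prepend. Next row=LF[5]=8
  step 8: row=8, L[8]='o', prepend. Next row=LF[8]=9
  step 9: row=9, L[9]='g', prepend. Next row=LF[9]=6
  step 10: row=6, L[6]='a', prepend. Next row=LF[6]=3
  step 11: row=3, L[3]='r', prepend. Next row=LF[3]=10
  step 12: row=10, L[10]='d', prepend. Next row=LF[10]=4
Reversed output: dragonflySJ$

Answer: dragonflySJ$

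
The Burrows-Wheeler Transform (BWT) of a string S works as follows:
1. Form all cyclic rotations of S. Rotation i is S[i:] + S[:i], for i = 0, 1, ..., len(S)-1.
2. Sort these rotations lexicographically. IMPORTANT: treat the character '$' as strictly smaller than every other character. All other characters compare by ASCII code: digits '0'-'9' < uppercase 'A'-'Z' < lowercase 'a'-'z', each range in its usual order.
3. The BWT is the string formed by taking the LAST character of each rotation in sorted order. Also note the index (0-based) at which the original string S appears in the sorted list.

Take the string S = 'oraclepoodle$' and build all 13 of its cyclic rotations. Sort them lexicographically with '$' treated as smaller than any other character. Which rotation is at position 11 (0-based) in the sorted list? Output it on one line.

All 13 rotations (rotation i = S[i:]+S[:i]):
  rot[0] = oraclepoodle$
  rot[1] = raclepoodle$o
  rot[2] = aclepoodle$or
  rot[3] = clepoodle$ora
  rot[4] = lepoodle$orac
  rot[5] = epoodle$oracl
  rot[6] = poodle$oracle
  rot[7] = oodle$oraclep
  rot[8] = odle$oraclepo
  rot[9] = dle$oraclepoo
  rot[10] = le$oraclepood
  rot[11] = e$oraclepoodl
  rot[12] = $oraclepoodle
Sorted (with $ < everything):
  sorted[0] = $oraclepoodle
  sorted[1] = aclepoodle$or
  sorted[2] = clepoodle$ora
  sorted[3] = dle$oraclepoo
  sorted[4] = e$oraclepoodl
  sorted[5] = epoodle$oracl
  sorted[6] = le$oraclepood
  sorted[7] = lepoodle$orac
  sorted[8] = odle$oraclepo
  sorted[9] = oodle$oraclep
  sorted[10] = oraclepoodle$
  sorted[11] = poodle$oracle
  sorted[12] = raclepoodle$o
sorted[11] = poodle$oracle

Answer: poodle$oracle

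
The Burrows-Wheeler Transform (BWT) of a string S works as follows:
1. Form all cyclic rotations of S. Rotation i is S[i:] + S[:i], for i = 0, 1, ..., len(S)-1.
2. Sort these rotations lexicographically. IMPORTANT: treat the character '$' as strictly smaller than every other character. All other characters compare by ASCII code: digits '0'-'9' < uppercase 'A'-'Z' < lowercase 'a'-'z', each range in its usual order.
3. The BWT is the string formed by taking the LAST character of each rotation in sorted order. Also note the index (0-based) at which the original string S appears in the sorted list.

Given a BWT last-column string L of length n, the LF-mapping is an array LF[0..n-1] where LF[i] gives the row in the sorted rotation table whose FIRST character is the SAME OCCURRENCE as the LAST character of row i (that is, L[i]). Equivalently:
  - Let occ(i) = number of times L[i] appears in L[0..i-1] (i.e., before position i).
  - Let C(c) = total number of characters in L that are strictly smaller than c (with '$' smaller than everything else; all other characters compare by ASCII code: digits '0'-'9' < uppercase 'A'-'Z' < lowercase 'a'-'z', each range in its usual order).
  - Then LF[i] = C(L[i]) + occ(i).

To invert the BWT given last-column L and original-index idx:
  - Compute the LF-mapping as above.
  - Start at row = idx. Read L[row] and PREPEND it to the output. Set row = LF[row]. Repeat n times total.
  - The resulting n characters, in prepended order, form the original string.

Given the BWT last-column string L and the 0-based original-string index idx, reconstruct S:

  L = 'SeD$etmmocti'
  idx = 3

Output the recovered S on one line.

Answer: committeeDS$

Derivation:
LF mapping: 2 4 1 0 5 10 7 8 9 3 11 6
Walk LF starting at row 3, prepending L[row]:
  step 1: row=3, L[3]='$', prepend. Next row=LF[3]=0
  step 2: row=0, L[0]='S', prepend. Next row=LF[0]=2
  step 3: row=2, L[2]='D', prepend. Next row=LF[2]=1
  step 4: row=1, L[1]='e', prepend. Next row=LF[1]=4
  step 5: row=4, L[4]='e', prepend. Next row=LF[4]=5
  step 6: row=5, L[5]='t', prepend. Next row=LF[5]=10
  step 7: row=10, L[10]='t', prepend. Next row=LF[10]=11
  step 8: row=11, L[11]='i', prepend. Next row=LF[11]=6
  step 9: row=6, L[6]='m', prepend. Next row=LF[6]=7
  step 10: row=7, L[7]='m', prepend. Next row=LF[7]=8
  step 11: row=8, L[8]='o', prepend. Next row=LF[8]=9
  step 12: row=9, L[9]='c', prepend. Next row=LF[9]=3
Reversed output: committeeDS$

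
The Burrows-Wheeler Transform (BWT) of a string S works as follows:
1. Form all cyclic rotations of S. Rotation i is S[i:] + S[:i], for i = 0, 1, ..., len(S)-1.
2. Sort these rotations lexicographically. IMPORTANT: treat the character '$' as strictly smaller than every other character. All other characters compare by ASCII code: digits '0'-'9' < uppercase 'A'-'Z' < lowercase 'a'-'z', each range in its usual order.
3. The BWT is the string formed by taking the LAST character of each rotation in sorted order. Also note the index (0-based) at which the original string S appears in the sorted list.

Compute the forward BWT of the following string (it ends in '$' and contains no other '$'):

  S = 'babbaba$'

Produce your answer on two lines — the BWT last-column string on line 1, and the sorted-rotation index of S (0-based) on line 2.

All 8 rotations (rotation i = S[i:]+S[:i]):
  rot[0] = babbaba$
  rot[1] = abbaba$b
  rot[2] = bbaba$ba
  rot[3] = baba$bab
  rot[4] = aba$babb
  rot[5] = ba$babba
  rot[6] = a$babbab
  rot[7] = $babbaba
Sorted (with $ < everything):
  sorted[0] = $babbaba  (last char: 'a')
  sorted[1] = a$babbab  (last char: 'b')
  sorted[2] = aba$babb  (last char: 'b')
  sorted[3] = abbaba$b  (last char: 'b')
  sorted[4] = ba$babba  (last char: 'a')
  sorted[5] = baba$bab  (last char: 'b')
  sorted[6] = babbaba$  (last char: '$')
  sorted[7] = bbaba$ba  (last char: 'a')
Last column: abbbab$a
Original string S is at sorted index 6

Answer: abbbab$a
6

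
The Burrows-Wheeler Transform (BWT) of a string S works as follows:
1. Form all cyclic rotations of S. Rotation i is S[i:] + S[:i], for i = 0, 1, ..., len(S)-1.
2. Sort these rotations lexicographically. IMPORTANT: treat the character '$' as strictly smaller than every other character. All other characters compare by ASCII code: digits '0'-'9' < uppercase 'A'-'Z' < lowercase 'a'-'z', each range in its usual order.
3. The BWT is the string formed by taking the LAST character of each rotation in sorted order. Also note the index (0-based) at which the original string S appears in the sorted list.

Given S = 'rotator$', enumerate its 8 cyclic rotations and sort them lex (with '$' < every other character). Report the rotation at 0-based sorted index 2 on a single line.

All 8 rotations (rotation i = S[i:]+S[:i]):
  rot[0] = rotator$
  rot[1] = otator$r
  rot[2] = tator$ro
  rot[3] = ator$rot
  rot[4] = tor$rota
  rot[5] = or$rotat
  rot[6] = r$rotato
  rot[7] = $rotator
Sorted (with $ < everything):
  sorted[0] = $rotator
  sorted[1] = ator$rot
  sorted[2] = or$rotat
  sorted[3] = otator$r
  sorted[4] = r$rotato
  sorted[5] = rotator$
  sorted[6] = tator$ro
  sorted[7] = tor$rota
sorted[2] = or$rotat

Answer: or$rotat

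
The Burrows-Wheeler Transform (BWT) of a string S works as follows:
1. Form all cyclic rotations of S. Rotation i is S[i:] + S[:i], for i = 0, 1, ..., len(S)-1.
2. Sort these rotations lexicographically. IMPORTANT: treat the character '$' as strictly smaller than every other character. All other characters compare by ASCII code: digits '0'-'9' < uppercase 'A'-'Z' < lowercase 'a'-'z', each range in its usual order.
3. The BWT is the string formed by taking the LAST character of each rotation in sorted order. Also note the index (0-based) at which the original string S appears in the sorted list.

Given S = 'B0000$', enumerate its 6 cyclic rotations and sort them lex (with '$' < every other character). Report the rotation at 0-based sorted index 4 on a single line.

All 6 rotations (rotation i = S[i:]+S[:i]):
  rot[0] = B0000$
  rot[1] = 0000$B
  rot[2] = 000$B0
  rot[3] = 00$B00
  rot[4] = 0$B000
  rot[5] = $B0000
Sorted (with $ < everything):
  sorted[0] = $B0000
  sorted[1] = 0$B000
  sorted[2] = 00$B00
  sorted[3] = 000$B0
  sorted[4] = 0000$B
  sorted[5] = B0000$
sorted[4] = 0000$B

Answer: 0000$B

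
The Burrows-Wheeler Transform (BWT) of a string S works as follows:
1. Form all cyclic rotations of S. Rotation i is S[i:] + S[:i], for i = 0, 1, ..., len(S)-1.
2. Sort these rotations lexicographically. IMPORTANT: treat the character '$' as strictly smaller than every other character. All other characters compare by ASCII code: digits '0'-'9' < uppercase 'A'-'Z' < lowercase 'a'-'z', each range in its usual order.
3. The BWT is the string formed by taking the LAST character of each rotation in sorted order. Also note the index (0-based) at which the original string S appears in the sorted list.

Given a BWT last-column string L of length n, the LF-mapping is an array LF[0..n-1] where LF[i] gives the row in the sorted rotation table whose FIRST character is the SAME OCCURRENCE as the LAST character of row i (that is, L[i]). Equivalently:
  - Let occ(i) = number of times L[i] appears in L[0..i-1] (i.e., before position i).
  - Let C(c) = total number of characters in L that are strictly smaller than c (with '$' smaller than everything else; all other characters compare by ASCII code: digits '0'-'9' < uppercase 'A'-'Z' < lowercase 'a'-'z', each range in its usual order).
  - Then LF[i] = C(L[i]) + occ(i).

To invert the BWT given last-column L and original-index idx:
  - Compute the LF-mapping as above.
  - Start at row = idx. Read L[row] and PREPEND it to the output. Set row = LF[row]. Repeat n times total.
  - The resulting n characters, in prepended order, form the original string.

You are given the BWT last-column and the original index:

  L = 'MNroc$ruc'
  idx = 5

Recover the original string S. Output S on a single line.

Answer: occurrNM$

Derivation:
LF mapping: 1 2 6 5 3 0 7 8 4
Walk LF starting at row 5, prepending L[row]:
  step 1: row=5, L[5]='$', prepend. Next row=LF[5]=0
  step 2: row=0, L[0]='M', prepend. Next row=LF[0]=1
  step 3: row=1, L[1]='N', prepend. Next row=LF[1]=2
  step 4: row=2, L[2]='r', prepend. Next row=LF[2]=6
  step 5: row=6, L[6]='r', prepend. Next row=LF[6]=7
  step 6: row=7, L[7]='u', prepend. Next row=LF[7]=8
  step 7: row=8, L[8]='c', prepend. Next row=LF[8]=4
  step 8: row=4, L[4]='c', prepend. Next row=LF[4]=3
  step 9: row=3, L[3]='o', prepend. Next row=LF[3]=5
Reversed output: occurrNM$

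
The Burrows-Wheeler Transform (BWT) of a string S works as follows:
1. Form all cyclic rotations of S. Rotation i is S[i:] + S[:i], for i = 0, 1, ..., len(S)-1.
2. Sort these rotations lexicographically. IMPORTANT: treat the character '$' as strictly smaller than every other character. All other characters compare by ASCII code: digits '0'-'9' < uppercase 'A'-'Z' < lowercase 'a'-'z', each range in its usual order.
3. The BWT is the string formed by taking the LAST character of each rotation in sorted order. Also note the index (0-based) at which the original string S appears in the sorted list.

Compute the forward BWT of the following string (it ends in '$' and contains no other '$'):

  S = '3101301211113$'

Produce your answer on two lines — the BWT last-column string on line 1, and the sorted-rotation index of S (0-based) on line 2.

All 14 rotations (rotation i = S[i:]+S[:i]):
  rot[0] = 3101301211113$
  rot[1] = 101301211113$3
  rot[2] = 01301211113$31
  rot[3] = 1301211113$310
  rot[4] = 301211113$3101
  rot[5] = 01211113$31013
  rot[6] = 1211113$310130
  rot[7] = 211113$3101301
  rot[8] = 11113$31013012
  rot[9] = 1113$310130121
  rot[10] = 113$3101301211
  rot[11] = 13$31013012111
  rot[12] = 3$310130121111
  rot[13] = $3101301211113
Sorted (with $ < everything):
  sorted[0] = $3101301211113  (last char: '3')
  sorted[1] = 01211113$31013  (last char: '3')
  sorted[2] = 01301211113$31  (last char: '1')
  sorted[3] = 101301211113$3  (last char: '3')
  sorted[4] = 11113$31013012  (last char: '2')
  sorted[5] = 1113$310130121  (last char: '1')
  sorted[6] = 113$3101301211  (last char: '1')
  sorted[7] = 1211113$310130  (last char: '0')
  sorted[8] = 13$31013012111  (last char: '1')
  sorted[9] = 1301211113$310  (last char: '0')
  sorted[10] = 211113$3101301  (last char: '1')
  sorted[11] = 3$310130121111  (last char: '1')
  sorted[12] = 301211113$3101  (last char: '1')
  sorted[13] = 3101301211113$  (last char: '$')
Last column: 3313211010111$
Original string S is at sorted index 13

Answer: 3313211010111$
13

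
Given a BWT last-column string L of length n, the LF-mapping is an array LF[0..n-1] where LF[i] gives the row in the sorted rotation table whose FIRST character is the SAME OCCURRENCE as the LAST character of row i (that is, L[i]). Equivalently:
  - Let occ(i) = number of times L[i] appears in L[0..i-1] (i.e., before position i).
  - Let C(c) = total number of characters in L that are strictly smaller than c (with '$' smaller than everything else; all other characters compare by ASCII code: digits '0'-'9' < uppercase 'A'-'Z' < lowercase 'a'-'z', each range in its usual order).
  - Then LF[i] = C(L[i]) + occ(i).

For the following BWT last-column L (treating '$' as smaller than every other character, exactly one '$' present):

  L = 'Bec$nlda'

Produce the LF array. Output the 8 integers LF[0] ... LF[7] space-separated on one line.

Char counts: '$':1, 'B':1, 'a':1, 'c':1, 'd':1, 'e':1, 'l':1, 'n':1
C (first-col start): C('$')=0, C('B')=1, C('a')=2, C('c')=3, C('d')=4, C('e')=5, C('l')=6, C('n')=7
L[0]='B': occ=0, LF[0]=C('B')+0=1+0=1
L[1]='e': occ=0, LF[1]=C('e')+0=5+0=5
L[2]='c': occ=0, LF[2]=C('c')+0=3+0=3
L[3]='$': occ=0, LF[3]=C('$')+0=0+0=0
L[4]='n': occ=0, LF[4]=C('n')+0=7+0=7
L[5]='l': occ=0, LF[5]=C('l')+0=6+0=6
L[6]='d': occ=0, LF[6]=C('d')+0=4+0=4
L[7]='a': occ=0, LF[7]=C('a')+0=2+0=2

Answer: 1 5 3 0 7 6 4 2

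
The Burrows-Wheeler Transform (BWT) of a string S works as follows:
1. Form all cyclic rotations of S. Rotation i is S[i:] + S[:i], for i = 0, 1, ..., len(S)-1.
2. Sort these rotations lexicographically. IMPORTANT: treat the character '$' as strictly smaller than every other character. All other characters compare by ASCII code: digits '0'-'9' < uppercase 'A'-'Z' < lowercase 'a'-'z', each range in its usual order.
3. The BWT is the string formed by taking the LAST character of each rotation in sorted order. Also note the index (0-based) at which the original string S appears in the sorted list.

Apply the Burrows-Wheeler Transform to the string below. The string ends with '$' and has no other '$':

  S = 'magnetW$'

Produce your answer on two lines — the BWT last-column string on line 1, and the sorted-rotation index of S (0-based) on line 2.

Answer: Wtmna$ge
5

Derivation:
All 8 rotations (rotation i = S[i:]+S[:i]):
  rot[0] = magnetW$
  rot[1] = agnetW$m
  rot[2] = gnetW$ma
  rot[3] = netW$mag
  rot[4] = etW$magn
  rot[5] = tW$magne
  rot[6] = W$magnet
  rot[7] = $magnetW
Sorted (with $ < everything):
  sorted[0] = $magnetW  (last char: 'W')
  sorted[1] = W$magnet  (last char: 't')
  sorted[2] = agnetW$m  (last char: 'm')
  sorted[3] = etW$magn  (last char: 'n')
  sorted[4] = gnetW$ma  (last char: 'a')
  sorted[5] = magnetW$  (last char: '$')
  sorted[6] = netW$mag  (last char: 'g')
  sorted[7] = tW$magne  (last char: 'e')
Last column: Wtmna$ge
Original string S is at sorted index 5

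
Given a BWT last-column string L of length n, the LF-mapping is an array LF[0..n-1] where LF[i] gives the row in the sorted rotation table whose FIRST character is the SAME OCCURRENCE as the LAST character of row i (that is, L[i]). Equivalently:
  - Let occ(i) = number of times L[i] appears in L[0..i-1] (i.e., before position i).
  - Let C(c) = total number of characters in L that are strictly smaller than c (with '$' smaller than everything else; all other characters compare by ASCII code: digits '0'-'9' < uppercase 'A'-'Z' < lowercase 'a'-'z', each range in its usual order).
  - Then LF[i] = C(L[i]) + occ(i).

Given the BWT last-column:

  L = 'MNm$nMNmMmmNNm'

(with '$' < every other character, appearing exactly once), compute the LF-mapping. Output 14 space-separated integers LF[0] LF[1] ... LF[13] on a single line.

Answer: 1 4 8 0 13 2 5 9 3 10 11 6 7 12

Derivation:
Char counts: '$':1, 'M':3, 'N':4, 'm':5, 'n':1
C (first-col start): C('$')=0, C('M')=1, C('N')=4, C('m')=8, C('n')=13
L[0]='M': occ=0, LF[0]=C('M')+0=1+0=1
L[1]='N': occ=0, LF[1]=C('N')+0=4+0=4
L[2]='m': occ=0, LF[2]=C('m')+0=8+0=8
L[3]='$': occ=0, LF[3]=C('$')+0=0+0=0
L[4]='n': occ=0, LF[4]=C('n')+0=13+0=13
L[5]='M': occ=1, LF[5]=C('M')+1=1+1=2
L[6]='N': occ=1, LF[6]=C('N')+1=4+1=5
L[7]='m': occ=1, LF[7]=C('m')+1=8+1=9
L[8]='M': occ=2, LF[8]=C('M')+2=1+2=3
L[9]='m': occ=2, LF[9]=C('m')+2=8+2=10
L[10]='m': occ=3, LF[10]=C('m')+3=8+3=11
L[11]='N': occ=2, LF[11]=C('N')+2=4+2=6
L[12]='N': occ=3, LF[12]=C('N')+3=4+3=7
L[13]='m': occ=4, LF[13]=C('m')+4=8+4=12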